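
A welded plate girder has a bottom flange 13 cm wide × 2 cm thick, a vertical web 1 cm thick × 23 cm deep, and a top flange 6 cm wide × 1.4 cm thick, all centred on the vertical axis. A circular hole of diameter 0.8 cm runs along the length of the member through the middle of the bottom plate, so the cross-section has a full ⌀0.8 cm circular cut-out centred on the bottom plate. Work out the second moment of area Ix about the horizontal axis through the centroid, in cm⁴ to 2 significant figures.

Break the section into simple shapes (no overlaps), measuring from the bottom-left corner of the bounding box.
Bottom plate: 13 × 2, A = 26 cm², y = 1 cm, Ī = 8.667 cm⁴.
Web plate: 1 × 23, A = 23 cm², y = 13.5 cm, Ī = 1 014 cm⁴.
Top plate: 6 × 1.4, A = 8.4 cm², y = 25.7 cm, Ī = 1.372 cm⁴.
Hole (subtracted): ⌀0.8, A = 0.5027 cm², y = 1 cm, Ī = 0.02011 cm⁴.
Centroid: ȳ = ΣA·y / ΣA = 9.7 cm.
Transfer each piece to the horizontal axis through the centroid using Ī + A·d² with d = y − 9.7:
  bottom plate: d = -8.7 cm → contributes +1 976 cm⁴
  web plate: d = 3.8 cm → contributes +1 346 cm⁴
  top plate: d = 16 cm → contributes +2 152 cm⁴
  hole: d = -8.7 cm → contributes −38.06 cm⁴
Total I = 5 436 cm⁴.

Ix ≈ 5400 cm⁴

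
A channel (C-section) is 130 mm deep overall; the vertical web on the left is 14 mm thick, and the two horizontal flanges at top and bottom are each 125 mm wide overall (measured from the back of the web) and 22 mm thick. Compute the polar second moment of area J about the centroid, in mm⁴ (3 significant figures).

Treat the section as a set of non-overlapping primitives; coordinates are from the bounding-box lower-left.
Web: 14 × 130, A = 1 820 mm², y = 65 mm, Ī = 2 563 167 mm⁴.
Top flange (beyond web): 111 × 22, A = 2 442 mm², y = 119 mm, Ī = 98 494 mm⁴.
Bottom flange (beyond web): 111 × 22, A = 2 442 mm², y = 11 mm, Ī = 98 494 mm⁴.
By symmetry the centroid is at mid-height, ȳ = 65 mm.
Transfer each piece to the centroidal x-axis using Ī + A·d² with d = y − 65:
  web: d = 0 mm → contributes +2 563 167 mm⁴
  top flange (beyond web): d = 54 mm → contributes +7 219 366 mm⁴
  bottom flange (beyond web): d = -54 mm → contributes +7 219 366 mm⁴
Total I = 17 001 899 mm⁴.
For the y-axis: x̄ = 52.533 mm.
Repeating about the centroidal y-axis gives I_y = 10 223 698 mm⁴.
Polar second moment: J = I_x + I_y = 27 225 596 mm⁴.

J ≈ 2.72 × 10⁷ mm⁴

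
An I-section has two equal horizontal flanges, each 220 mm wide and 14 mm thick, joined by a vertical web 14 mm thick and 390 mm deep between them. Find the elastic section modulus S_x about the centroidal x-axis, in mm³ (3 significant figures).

S_x ≈ 1.53 × 10⁶ mm³

Decompose the section into non-overlapping parts with the origin at the bottom-left of its bounding rectangle.
Bottom flange: 220 × 14, A = 3 080 mm², y = 7 mm, Ī = 50 307 mm⁴.
Web: 14 × 390, A = 5 460 mm², y = 209 mm, Ī = 69 205 500 mm⁴.
Top flange: 220 × 14, A = 3 080 mm², y = 411 mm, Ī = 50 307 mm⁴.
By symmetry the centroid is at mid-height, ȳ = 209 mm.
Transfer each piece to the centroidal x-axis using Ī + A·d² with d = y − 209:
  bottom flange: d = -202 mm → contributes +125 726 627 mm⁴
  web: d = 0 mm → contributes +69 205 500 mm⁴
  top flange: d = 202 mm → contributes +125 726 627 mm⁴
Total I = 320 658 753 mm⁴.
Extreme fibre distance c = 209 mm; S = I/c = 1 534 252 mm³.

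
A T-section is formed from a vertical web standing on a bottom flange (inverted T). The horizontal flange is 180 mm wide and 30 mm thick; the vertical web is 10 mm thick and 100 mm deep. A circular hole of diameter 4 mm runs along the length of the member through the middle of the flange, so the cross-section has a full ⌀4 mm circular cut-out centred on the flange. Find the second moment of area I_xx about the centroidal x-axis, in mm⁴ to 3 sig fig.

I_xx ≈ 4.80 × 10⁶ mm⁴

Break the section into simple shapes (no overlaps), measuring from the bottom-left corner of the bounding box.
Flange: 180 × 30, A = 5 400 mm², y = 15 mm, Ī = 405 000 mm⁴.
Web: 10 × 100, A = 1 000 mm², y = 80 mm, Ī = 833 333 mm⁴.
Hole (subtracted): ⌀4, A = 12.566 mm², y = 15 mm, Ī = 12.566 mm⁴.
Centroid: ȳ = ΣA·y / ΣA = 25.176 mm.
Transfer each piece to the centroidal x-axis using Ī + A·d² with d = y − 25.176:
  flange: d = -10.176 mm → contributes +964 201 mm⁴
  web: d = 54.824 mm → contributes +3 838 979 mm⁴
  hole: d = -10.176 mm → contributes −1313.9 mm⁴
Total I = 4 801 866 mm⁴.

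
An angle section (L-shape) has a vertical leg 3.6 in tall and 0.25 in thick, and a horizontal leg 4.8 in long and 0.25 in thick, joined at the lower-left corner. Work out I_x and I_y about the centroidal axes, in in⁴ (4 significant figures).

I_x ≈ 2.388 in⁴, I_y ≈ 4.861 in⁴

Decompose the section into non-overlapping parts with the origin at the bottom-left of its bounding rectangle.
Vertical leg: 0.25 × 3.6, A = 0.9 in², y = 1.8 in, Ī = 0.972 in⁴.
Horizontal leg (remainder): 4.55 × 0.25, A = 1.1375 in², y = 0.125 in, Ī = 0.00592448 in⁴.
Centroid: ȳ = ΣA·y / ΣA = 0.864877 in.
Transfer each piece to the centroidal x-axis using Ī + A·d² with d = y − 0.864877:
  vertical leg: d = 0.935123 in → contributes +1.75901 in⁴
  horizontal leg (remainder): d = -0.739877 in → contributes +0.628613 in⁴
Total I = 2.38762 in⁴.
For the y-axis: x̄ = 1.46488 in.
Repeating about the centroidal y-axis gives I_y = 4.86125 in⁴.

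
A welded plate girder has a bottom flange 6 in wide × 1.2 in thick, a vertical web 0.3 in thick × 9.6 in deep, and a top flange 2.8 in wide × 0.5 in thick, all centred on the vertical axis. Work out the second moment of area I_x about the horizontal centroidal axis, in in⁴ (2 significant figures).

Decompose the section into non-overlapping parts with the origin at the bottom-left of its bounding rectangle.
Bottom plate: 6 × 1.2, A = 7.2 in², y = 0.6 in, Ī = 0.864 in⁴.
Web plate: 0.3 × 9.6, A = 2.88 in², y = 6 in, Ī = 22.12 in⁴.
Top plate: 2.8 × 0.5, A = 1.4 in², y = 11.05 in, Ī = 0.02917 in⁴.
Centroid: ȳ = ΣA·y / ΣA = 3.229 in.
Transfer each piece to the horizontal centroidal axis using Ī + A·d² with d = y − 3.229:
  bottom plate: d = -2.629 in → contributes +50.63 in⁴
  web plate: d = 2.771 in → contributes +44.23 in⁴
  top plate: d = 7.821 in → contributes +85.66 in⁴
Total I = 180.5 in⁴.

I_x ≈ 180 in⁴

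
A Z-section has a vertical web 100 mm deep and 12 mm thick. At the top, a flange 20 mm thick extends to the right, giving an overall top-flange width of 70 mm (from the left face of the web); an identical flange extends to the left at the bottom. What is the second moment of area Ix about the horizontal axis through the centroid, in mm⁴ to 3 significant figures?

Split into non-overlapping primitives; take the origin at the lower-left of the bounding box.
Web: 12 × 100, A = 1 200 mm², y = 50 mm, Ī = 1 000 000 mm⁴.
Top flange (beyond web): 58 × 20, A = 1 160 mm², y = 90 mm, Ī = 38 667 mm⁴.
Bottom flange (beyond web): 58 × 20, A = 1 160 mm², y = 10 mm, Ī = 38 667 mm⁴.
Centroid: ȳ = ΣA·y / ΣA = 50 mm.
Transfer each piece to the horizontal axis through the centroid using Ī + A·d² with d = y − 50:
  web: d = 0 mm → contributes +1 000 000 mm⁴
  top flange (beyond web): d = 40 mm → contributes +1 894 667 mm⁴
  bottom flange (beyond web): d = -40 mm → contributes +1 894 667 mm⁴
Total I = 4 789 333 mm⁴.

Ix ≈ 4.79 × 10⁶ mm⁴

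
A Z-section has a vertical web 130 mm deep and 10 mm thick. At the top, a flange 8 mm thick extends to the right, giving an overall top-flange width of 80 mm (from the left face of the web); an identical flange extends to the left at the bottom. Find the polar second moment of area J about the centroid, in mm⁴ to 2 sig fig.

J ≈ 8.3 × 10⁶ mm⁴

Treat the section as a set of non-overlapping primitives; coordinates are from the bounding-box lower-left.
Web: 10 × 130, A = 1 300 mm², y = 65 mm, Ī = 1 830 833 mm⁴.
Top flange (beyond web): 70 × 8, A = 560 mm², y = 126 mm, Ī = 2 987 mm⁴.
Bottom flange (beyond web): 70 × 8, A = 560 mm², y = 4 mm, Ī = 2 987 mm⁴.
Centroid: ȳ = ΣA·y / ΣA = 65 mm.
Transfer each piece to the centroidal x-axis using Ī + A·d² with d = y − 65:
  web: d = 0 mm → contributes +1 830 833 mm⁴
  top flange (beyond web): d = 61 mm → contributes +2 086 747 mm⁴
  bottom flange (beyond web): d = -61 mm → contributes +2 086 747 mm⁴
Total I = 6 004 327 mm⁴.
For the y-axis: x̄ = 75 mm.
Repeating about the centroidal y-axis gives I_y = 2 260 167 mm⁴.
Polar second moment: J = I_x + I_y = 8 264 493 mm⁴.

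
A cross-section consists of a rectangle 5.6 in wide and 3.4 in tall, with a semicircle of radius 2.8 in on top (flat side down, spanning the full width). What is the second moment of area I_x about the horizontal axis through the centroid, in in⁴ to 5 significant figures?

Treat the section as a set of non-overlapping primitives; coordinates are from the bounding-box lower-left.
Rectangular body: 5.6 × 3.4, A = 19.04 in², y = 1.7 in, Ī = 18.34187 in⁴.
Semicircular cap: semicircle r = 2.8, A = 12.31504 in², y = 4.588357 in, Ī = 6.746277 in⁴.
Centroid: ȳ = ΣA·y / ΣA = 2.834434 in.
Transfer each piece to the horizontal axis through the centroid using Ī + A·d² with d = y − 2.834434:
  rectangular body: d = -1.134434 in → contributes +42.84523 in⁴
  semicircular cap: d = 1.753922 in → contributes +44.63036 in⁴
Total I = 87.47559 in⁴.

I_x ≈ 87.476 in⁴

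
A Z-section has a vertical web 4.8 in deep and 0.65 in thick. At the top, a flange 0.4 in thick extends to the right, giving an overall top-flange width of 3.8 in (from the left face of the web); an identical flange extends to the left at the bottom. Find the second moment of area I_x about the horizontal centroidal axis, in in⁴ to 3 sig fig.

I_x ≈ 18.2 in⁴

Split into non-overlapping primitives; take the origin at the lower-left of the bounding box.
Web: 0.65 × 4.8, A = 3.12 in², y = 2.4 in, Ī = 5.9904 in⁴.
Top flange (beyond web): 3.15 × 0.4, A = 1.26 in², y = 4.6 in, Ī = 0.0168 in⁴.
Bottom flange (beyond web): 3.15 × 0.4, A = 1.26 in², y = 0.2 in, Ī = 0.0168 in⁴.
Centroid: ȳ = ΣA·y / ΣA = 2.4 in.
Transfer each piece to the horizontal centroidal axis using Ī + A·d² with d = y − 2.4:
  web: d = 0 in → contributes +5.9904 in⁴
  top flange (beyond web): d = 2.2 in → contributes +6.1152 in⁴
  bottom flange (beyond web): d = -2.2 in → contributes +6.1152 in⁴
Total I = 18.221 in⁴.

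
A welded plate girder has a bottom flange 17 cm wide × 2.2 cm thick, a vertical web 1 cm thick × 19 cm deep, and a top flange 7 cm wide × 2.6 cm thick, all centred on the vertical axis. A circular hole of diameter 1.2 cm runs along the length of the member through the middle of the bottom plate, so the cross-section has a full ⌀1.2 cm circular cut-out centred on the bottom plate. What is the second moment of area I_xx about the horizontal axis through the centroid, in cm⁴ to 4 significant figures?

Decompose the section into non-overlapping parts with the origin at the bottom-left of its bounding rectangle.
Bottom plate: 17 × 2.2, A = 37.4 cm², y = 1.1 cm, Ī = 15.0847 cm⁴.
Web plate: 1 × 19, A = 19 cm², y = 11.7 cm, Ī = 571.583 cm⁴.
Top plate: 7 × 2.6, A = 18.2 cm², y = 22.5 cm, Ī = 10.2527 cm⁴.
Hole (subtracted): ⌀1.2, A = 1.13097 cm², y = 1.1 cm, Ī = 0.101788 cm⁴.
Centroid: ȳ = ΣA·y / ΣA = 9.14257 cm.
Transfer each piece to the horizontal axis through the centroid using Ī + A·d² with d = y − 9.14257:
  bottom plate: d = -8.04257 cm → contributes +2434.23 cm⁴
  web plate: d = 2.55743 cm → contributes +695.852 cm⁴
  top plate: d = 13.3574 cm → contributes +3257.51 cm⁴
  hole: d = -8.04257 cm → contributes −73.2565 cm⁴
Total I = 6314.34 cm⁴.

I_xx ≈ 6314 cm⁴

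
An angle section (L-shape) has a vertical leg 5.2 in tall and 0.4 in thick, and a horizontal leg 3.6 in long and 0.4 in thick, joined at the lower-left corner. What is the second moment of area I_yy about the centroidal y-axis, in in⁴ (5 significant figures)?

I_yy ≈ 3.6873 in⁴

Treat the section as a set of non-overlapping primitives; coordinates are from the bounding-box lower-left.
Vertical leg: 0.4 × 5.2, A = 2.08 in², x = 0.2 in, Ī = 0.02773333 in⁴.
Horizontal leg (remainder): 3.2 × 0.4, A = 1.28 in², x = 2 in, Ī = 1.092267 in⁴.
Centroid: x̄ = ΣA·x / ΣA = 0.8857143 in.
Transfer each piece to the centroidal y-axis using Ī + A·d² with d = x − 0.8857143:
  vertical leg: d = -0.6857143 in → contributes +1.005758 in⁴
  horizontal leg (remainder): d = 1.114286 in → contributes +2.681556 in⁴
Total I = 3.687314 in⁴.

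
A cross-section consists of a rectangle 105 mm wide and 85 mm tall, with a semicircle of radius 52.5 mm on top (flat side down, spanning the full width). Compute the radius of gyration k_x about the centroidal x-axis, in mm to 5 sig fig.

k_x ≈ 37.301 mm

Split into non-overlapping primitives; take the origin at the lower-left of the bounding box.
Rectangular body: 105 × 85, A = 8 925 mm², y = 42.5 mm, Ī = 5 373 594 mm⁴.
Semicircular cap: semicircle r = 52.5, A = 4329.507 mm², y = 107.2817 mm, Ī = 833814.2 mm⁴.
Centroid: ȳ = ΣA·y / ΣA = 63.66056 mm.
Transfer each piece to the centroidal x-axis using Ī + A·d² with d = y − 63.66056:
  rectangular body: d = -21.16056 mm → contributes +9 369 935 mm⁴
  semicircular cap: d = 43.62113 mm → contributes +9 072 014 mm⁴
Total I = 18 441 949 mm⁴.
Radius of gyration: k = √(I/A) = √(18 441 949 / 13254.51) = 37.3011 mm.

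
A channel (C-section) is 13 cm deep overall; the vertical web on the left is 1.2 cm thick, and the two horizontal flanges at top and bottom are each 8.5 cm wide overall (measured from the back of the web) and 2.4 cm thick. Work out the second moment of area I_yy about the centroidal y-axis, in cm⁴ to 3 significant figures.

Treat the section as a set of non-overlapping primitives; coordinates are from the bounding-box lower-left.
Web: 1.2 × 13, A = 15.6 cm², x = 0.6 cm, Ī = 1.872 cm⁴.
Top flange (beyond web): 7.3 × 2.4, A = 17.52 cm², x = 4.85 cm, Ī = 77.803 cm⁴.
Bottom flange (beyond web): 7.3 × 2.4, A = 17.52 cm², x = 4.85 cm, Ī = 77.803 cm⁴.
Centroid: x̄ = ΣA·x / ΣA = 3.5408 cm.
Transfer each piece to the centroidal y-axis using Ī + A·d² with d = x − 3.5408:
  web: d = -2.9408 cm → contributes +136.78 cm⁴
  top flange (beyond web): d = 1.3092 cm → contributes +107.83 cm⁴
  bottom flange (beyond web): d = 1.3092 cm → contributes +107.83 cm⁴
Total I = 352.45 cm⁴.

I_yy ≈ 352 cm⁴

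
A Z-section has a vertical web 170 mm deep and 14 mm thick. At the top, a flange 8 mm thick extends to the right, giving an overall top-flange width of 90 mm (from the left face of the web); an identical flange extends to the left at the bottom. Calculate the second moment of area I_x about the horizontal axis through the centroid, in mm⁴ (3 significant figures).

Treat the section as a set of non-overlapping primitives; coordinates are from the bounding-box lower-left.
Web: 14 × 170, A = 2 380 mm², y = 85 mm, Ī = 5 731 833 mm⁴.
Top flange (beyond web): 76 × 8, A = 608 mm², y = 166 mm, Ī = 3242.7 mm⁴.
Bottom flange (beyond web): 76 × 8, A = 608 mm², y = 4 mm, Ī = 3242.7 mm⁴.
Centroid: ȳ = ΣA·y / ΣA = 85 mm.
Transfer each piece to the horizontal axis through the centroid using Ī + A·d² with d = y − 85:
  web: d = 0 mm → contributes +5 731 833 mm⁴
  top flange (beyond web): d = 81 mm → contributes +3 992 331 mm⁴
  bottom flange (beyond web): d = -81 mm → contributes +3 992 331 mm⁴
Total I = 13 716 495 mm⁴.

I_x ≈ 1.37 × 10⁷ mm⁴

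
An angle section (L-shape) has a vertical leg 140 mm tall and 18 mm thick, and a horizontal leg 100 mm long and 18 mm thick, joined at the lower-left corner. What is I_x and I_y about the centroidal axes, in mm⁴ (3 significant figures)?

Split into non-overlapping primitives; take the origin at the lower-left of the bounding box.
Vertical leg: 18 × 140, A = 2 520 mm², y = 70 mm, Ī = 4 116 000 mm⁴.
Horizontal leg (remainder): 82 × 18, A = 1 476 mm², y = 9 mm, Ī = 39 852 mm⁴.
Centroid: ȳ = ΣA·y / ΣA = 47.468 mm.
Transfer each piece to the centroidal x-axis using Ī + A·d² with d = y − 47.468:
  vertical leg: d = 22.532 mm → contributes +5 395 328 mm⁴
  horizontal leg (remainder): d = -38.468 mm → contributes +2 224 071 mm⁴
Total I = 7 619 399 mm⁴.
For the y-axis: x̄ = 27.468 mm.
Repeating about the centroidal y-axis gives I_y = 3 222 119 mm⁴.

I_x ≈ 7.62 × 10⁶ mm⁴, I_y ≈ 3.22 × 10⁶ mm⁴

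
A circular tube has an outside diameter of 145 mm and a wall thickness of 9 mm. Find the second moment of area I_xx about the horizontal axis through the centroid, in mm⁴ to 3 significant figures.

Decompose the section into non-overlapping parts with the origin at the bottom-left of its bounding rectangle.
Outer circle: ⌀145, A = 16 513 mm², y = 72.5 mm, Ī = 21 699 109 mm⁴.
Bore (subtracted): ⌀127, A = 12 668 mm², y = 72.5 mm, Ī = 12 769 820 mm⁴.
By symmetry the centroid is at mid-height, ȳ = 72.5 mm.
All pieces are centred on the horizontal axis through the centroid, so I = ΣĪ (holes subtracted) = 8 929 289 mm⁴.

I_xx ≈ 8.93 × 10⁶ mm⁴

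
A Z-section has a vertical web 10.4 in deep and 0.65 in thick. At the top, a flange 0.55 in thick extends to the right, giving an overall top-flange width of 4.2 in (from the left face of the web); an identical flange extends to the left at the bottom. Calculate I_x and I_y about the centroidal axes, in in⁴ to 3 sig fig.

I_x ≈ 156 in⁴, I_y ≈ 21.6 in⁴

Break the section into simple shapes (no overlaps), measuring from the bottom-left corner of the bounding box.
Web: 0.65 × 10.4, A = 6.76 in², y = 5.2 in, Ī = 60.93 in⁴.
Top flange (beyond web): 3.55 × 0.55, A = 1.9525 in², y = 10.125 in, Ī = 0.049219 in⁴.
Bottom flange (beyond web): 3.55 × 0.55, A = 1.9525 in², y = 0.275 in, Ī = 0.049219 in⁴.
Centroid: ȳ = ΣA·y / ΣA = 5.2 in.
Transfer each piece to the centroidal x-axis using Ī + A·d² with d = y − 5.2:
  web: d = 0 in → contributes +60.93 in⁴
  top flange (beyond web): d = 4.925 in → contributes +47.408 in⁴
  bottom flange (beyond web): d = -4.925 in → contributes +47.408 in⁴
Total I = 155.75 in⁴.
For the y-axis: x̄ = 3.875 in.
Repeating about the centroidal y-axis gives I_y = 21.56 in⁴.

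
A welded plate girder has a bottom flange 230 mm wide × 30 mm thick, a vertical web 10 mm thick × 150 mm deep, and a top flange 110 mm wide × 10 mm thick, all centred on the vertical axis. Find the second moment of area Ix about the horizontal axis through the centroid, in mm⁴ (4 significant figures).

Ix ≈ 3.637 × 10⁷ mm⁴

Break the section into simple shapes (no overlaps), measuring from the bottom-left corner of the bounding box.
Bottom plate: 230 × 30, A = 6 900 mm², y = 15 mm, Ī = 517 500 mm⁴.
Web plate: 10 × 150, A = 1 500 mm², y = 105 mm, Ī = 2 812 500 mm⁴.
Top plate: 110 × 10, A = 1 100 mm², y = 185 mm, Ī = 9166.67 mm⁴.
Centroid: ȳ = ΣA·y / ΣA = 48.8947 mm.
Transfer each piece to the horizontal axis through the centroid using Ī + A·d² with d = y − 48.8947:
  bottom plate: d = -33.8947 mm → contributes +8 444 587 mm⁴
  web plate: d = 56.1053 mm → contributes +7 534 201 mm⁴
  top plate: d = 136.105 mm → contributes +20 386 274 mm⁴
Total I = 36 365 061 mm⁴.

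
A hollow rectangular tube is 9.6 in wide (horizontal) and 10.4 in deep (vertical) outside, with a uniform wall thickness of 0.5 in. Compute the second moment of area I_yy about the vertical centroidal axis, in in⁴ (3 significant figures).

I_yy ≈ 269 in⁴

Break the section into simple shapes (no overlaps), measuring from the bottom-left corner of the bounding box.
Outer rectangle: 9.6 × 10.4, A = 99.84 in², x = 4.8 in, Ī = 766.77 in⁴.
Inner void (subtracted): 8.6 × 9.4, A = 80.84 in², x = 4.8 in, Ī = 498.24 in⁴.
By symmetry the centroid is at mid-width, x̄ = 4.8 in.
All pieces are centred on the vertical centroidal axis, so I = ΣĪ (holes subtracted) = 268.53 in⁴.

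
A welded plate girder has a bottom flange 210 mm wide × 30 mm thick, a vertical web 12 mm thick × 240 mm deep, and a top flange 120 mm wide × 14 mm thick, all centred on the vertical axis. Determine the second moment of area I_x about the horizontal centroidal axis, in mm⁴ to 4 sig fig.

I_x ≈ 1.189 × 10⁸ mm⁴

Treat the section as a set of non-overlapping primitives; coordinates are from the bounding-box lower-left.
Bottom plate: 210 × 30, A = 6 300 mm², y = 15 mm, Ī = 472 500 mm⁴.
Web plate: 12 × 240, A = 2 880 mm², y = 150 mm, Ī = 13 824 000 mm⁴.
Top plate: 120 × 14, A = 1 680 mm², y = 277 mm, Ī = 27 440 mm⁴.
Centroid: ȳ = ΣA·y / ΣA = 91.3315 mm.
Transfer each piece to the horizontal centroidal axis using Ī + A·d² with d = y − 91.3315:
  bottom plate: d = -76.3315 mm → contributes +37 179 429 mm⁴
  web plate: d = 58.6685 mm → contributes +23 736 942 mm⁴
  top plate: d = 185.669 mm → contributes +57 941 736 mm⁴
Total I = 118 858 107 mm⁴.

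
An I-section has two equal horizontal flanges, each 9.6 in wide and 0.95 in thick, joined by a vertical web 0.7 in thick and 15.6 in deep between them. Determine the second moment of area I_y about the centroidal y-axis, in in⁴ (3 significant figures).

Break the section into simple shapes (no overlaps), measuring from the bottom-left corner of the bounding box.
Bottom flange: 9.6 × 0.95, A = 9.12 in², x = 4.8 in, Ī = 70.042 in⁴.
Web: 0.7 × 15.6, A = 10.92 in², x = 4.8 in, Ī = 0.4459 in⁴.
Top flange: 9.6 × 0.95, A = 9.12 in², x = 4.8 in, Ī = 70.042 in⁴.
By symmetry the centroid is at mid-width, x̄ = 4.8 in.
All pieces are centred on the centroidal y-axis, so I = ΣĪ = 140.53 in⁴.

I_y ≈ 141 in⁴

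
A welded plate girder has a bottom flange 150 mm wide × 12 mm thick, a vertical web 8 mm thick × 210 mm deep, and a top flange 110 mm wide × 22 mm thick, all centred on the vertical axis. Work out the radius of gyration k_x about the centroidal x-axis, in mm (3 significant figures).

Decompose the section into non-overlapping parts with the origin at the bottom-left of its bounding rectangle.
Bottom plate: 150 × 12, A = 1 800 mm², y = 6 mm, Ī = 21 600 mm⁴.
Web plate: 8 × 210, A = 1 680 mm², y = 117 mm, Ī = 6 174 000 mm⁴.
Top plate: 110 × 22, A = 2 420 mm², y = 233 mm, Ī = 97 607 mm⁴.
Centroid: ȳ = ΣA·y / ΣA = 130.72 mm.
Transfer each piece to the centroidal x-axis using Ī + A·d² with d = y − 130.72:
  bottom plate: d = -124.72 mm → contributes +28 018 610 mm⁴
  web plate: d = -13.715 mm → contributes +6 490 022 mm⁴
  top plate: d = 102.28 mm → contributes +25 416 056 mm⁴
Total I = 59 924 688 mm⁴.
Radius of gyration: k = √(I/A) = √(59 924 688 / 5 900) = 100.78 mm.

k_x ≈ 101 mm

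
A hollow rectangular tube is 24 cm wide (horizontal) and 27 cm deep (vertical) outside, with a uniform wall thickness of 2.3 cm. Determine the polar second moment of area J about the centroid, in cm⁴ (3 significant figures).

J ≈ 3.87 × 10⁴ cm⁴

Treat the section as a set of non-overlapping primitives; coordinates are from the bounding-box lower-left.
Outer rectangle: 24 × 27, A = 648 cm², y = 13.5 cm, Ī = 39 366 cm⁴.
Inner void (subtracted): 19.4 × 22.4, A = 434.56 cm², y = 13.5 cm, Ī = 18 170 cm⁴.
By symmetry the centroid is at mid-height, ȳ = 13.5 cm.
All pieces are centred on the centroidal x-axis, so I = ΣĪ (holes subtracted) = 21 196 cm⁴.
Repeating about the centroidal y-axis gives I_y = 17 475 cm⁴.
Polar second moment: J = I_x + I_y = 38 670 cm⁴.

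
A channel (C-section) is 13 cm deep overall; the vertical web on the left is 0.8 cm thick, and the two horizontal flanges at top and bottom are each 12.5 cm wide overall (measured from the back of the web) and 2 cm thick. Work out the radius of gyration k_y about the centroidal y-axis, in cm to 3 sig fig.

Decompose the section into non-overlapping parts with the origin at the bottom-left of its bounding rectangle.
Web: 0.8 × 13, A = 10.4 cm², x = 0.4 cm, Ī = 0.55467 cm⁴.
Top flange (beyond web): 11.7 × 2, A = 23.4 cm², x = 6.65 cm, Ī = 266.94 cm⁴.
Bottom flange (beyond web): 11.7 × 2, A = 23.4 cm², x = 6.65 cm, Ī = 266.94 cm⁴.
Centroid: x̄ = ΣA·x / ΣA = 5.5136 cm.
Transfer each piece to the centroidal y-axis using Ī + A·d² with d = x − 5.5136:
  web: d = -5.1136 cm → contributes +272.51 cm⁴
  top flange (beyond web): d = 1.1364 cm → contributes +297.15 cm⁴
  bottom flange (beyond web): d = 1.1364 cm → contributes +297.15 cm⁴
Total I = 866.81 cm⁴.
Radius of gyration: k = √(I/A) = √(866.81 / 57.2) = 3.8928 cm.

k_y ≈ 3.89 cm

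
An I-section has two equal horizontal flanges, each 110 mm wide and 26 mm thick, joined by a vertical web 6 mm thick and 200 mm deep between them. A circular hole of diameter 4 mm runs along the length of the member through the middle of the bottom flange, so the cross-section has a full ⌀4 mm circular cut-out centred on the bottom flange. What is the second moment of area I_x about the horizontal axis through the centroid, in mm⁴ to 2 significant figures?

Decompose the section into non-overlapping parts with the origin at the bottom-left of its bounding rectangle.
Bottom flange: 110 × 26, A = 2 860 mm², y = 13 mm, Ī = 161 113 mm⁴.
Web: 6 × 200, A = 1 200 mm², y = 126 mm, Ī = 4 000 000 mm⁴.
Top flange: 110 × 26, A = 2 860 mm², y = 239 mm, Ī = 161 113 mm⁴.
Hole (subtracted): ⌀4, A = 12.57 mm², y = 13 mm, Ī = 12.57 mm⁴.
Centroid: ȳ = ΣA·y / ΣA = 126.2 mm.
Transfer each piece to the horizontal axis through the centroid using Ī + A·d² with d = y − 126.2:
  bottom flange: d = -113.2 mm → contributes +36 813 450 mm⁴
  web: d = -0.2056 mm → contributes +4 000 051 mm⁴
  top flange: d = 112.8 mm → contributes +36 547 698 mm⁴
  hole: d = -113.2 mm → contributes −161 057 mm⁴
Total I = 77 200 142 mm⁴.

I_x ≈ 7.7 × 10⁷ mm⁴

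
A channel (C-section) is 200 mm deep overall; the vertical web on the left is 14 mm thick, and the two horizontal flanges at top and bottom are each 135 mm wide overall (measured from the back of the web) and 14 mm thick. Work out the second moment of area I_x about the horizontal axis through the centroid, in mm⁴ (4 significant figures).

I_x ≈ 3.869 × 10⁷ mm⁴

Decompose the section into non-overlapping parts with the origin at the bottom-left of its bounding rectangle.
Web: 14 × 200, A = 2 800 mm², y = 100 mm, Ī = 9 333 333 mm⁴.
Top flange (beyond web): 121 × 14, A = 1 694 mm², y = 193 mm, Ī = 27668.7 mm⁴.
Bottom flange (beyond web): 121 × 14, A = 1 694 mm², y = 7 mm, Ī = 27668.7 mm⁴.
By symmetry the centroid is at mid-height, ȳ = 100 mm.
Transfer each piece to the horizontal axis through the centroid using Ī + A·d² with d = y − 100:
  web: d = 0 mm → contributes +9 333 333 mm⁴
  top flange (beyond web): d = 93 mm → contributes +14 679 075 mm⁴
  bottom flange (beyond web): d = -93 mm → contributes +14 679 075 mm⁴
Total I = 38 691 483 mm⁴.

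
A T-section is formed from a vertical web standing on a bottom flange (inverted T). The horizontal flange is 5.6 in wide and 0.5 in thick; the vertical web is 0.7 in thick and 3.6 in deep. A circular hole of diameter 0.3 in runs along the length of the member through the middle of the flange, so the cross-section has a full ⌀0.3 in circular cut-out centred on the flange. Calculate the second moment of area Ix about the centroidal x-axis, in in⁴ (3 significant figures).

Treat the section as a set of non-overlapping primitives; coordinates are from the bounding-box lower-left.
Flange: 5.6 × 0.5, A = 2.8 in², y = 0.25 in, Ī = 0.058333 in⁴.
Web: 0.7 × 3.6, A = 2.52 in², y = 2.3 in, Ī = 2.7216 in⁴.
Hole (subtracted): ⌀0.3, A = 0.070686 in², y = 0.25 in, Ī = 0.00039761 in⁴.
Centroid: ȳ = ΣA·y / ΣA = 1.2341 in.
Transfer each piece to the centroidal x-axis using Ī + A·d² with d = y − 1.2341:
  flange: d = -0.98413 in → contributes +2.7702 in⁴
  web: d = 1.0659 in → contributes +5.5845 in⁴
  hole: d = -0.98413 in → contributes −0.068857 in⁴
Total I = 8.2858 in⁴.

Ix ≈ 8.29 in⁴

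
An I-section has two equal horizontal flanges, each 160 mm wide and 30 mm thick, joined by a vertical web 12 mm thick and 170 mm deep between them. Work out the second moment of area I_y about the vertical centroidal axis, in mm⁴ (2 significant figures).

Treat the section as a set of non-overlapping primitives; coordinates are from the bounding-box lower-left.
Bottom flange: 160 × 30, A = 4 800 mm², x = 80 mm, Ī = 10 240 000 mm⁴.
Web: 12 × 170, A = 2 040 mm², x = 80 mm, Ī = 24 480 mm⁴.
Top flange: 160 × 30, A = 4 800 mm², x = 80 mm, Ī = 10 240 000 mm⁴.
By symmetry the centroid is at mid-width, x̄ = 80 mm.
All pieces are centred on the vertical centroidal axis, so I = ΣĪ = 20 504 480 mm⁴.

I_y ≈ 2.1 × 10⁷ mm⁴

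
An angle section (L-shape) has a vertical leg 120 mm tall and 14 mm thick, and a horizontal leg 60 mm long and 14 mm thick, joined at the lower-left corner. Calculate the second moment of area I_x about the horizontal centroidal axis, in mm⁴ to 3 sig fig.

I_x ≈ 3.33 × 10⁶ mm⁴

Decompose the section into non-overlapping parts with the origin at the bottom-left of its bounding rectangle.
Vertical leg: 14 × 120, A = 1 680 mm², y = 60 mm, Ī = 2 016 000 mm⁴.
Horizontal leg (remainder): 46 × 14, A = 644 mm², y = 7 mm, Ī = 10 519 mm⁴.
Centroid: ȳ = ΣA·y / ΣA = 45.313 mm.
Transfer each piece to the horizontal centroidal axis using Ī + A·d² with d = y − 45.313:
  vertical leg: d = 14.687 mm → contributes +2 378 377 mm⁴
  horizontal leg (remainder): d = -38.313 mm → contributes +955 850 mm⁴
Total I = 3 334 227 mm⁴.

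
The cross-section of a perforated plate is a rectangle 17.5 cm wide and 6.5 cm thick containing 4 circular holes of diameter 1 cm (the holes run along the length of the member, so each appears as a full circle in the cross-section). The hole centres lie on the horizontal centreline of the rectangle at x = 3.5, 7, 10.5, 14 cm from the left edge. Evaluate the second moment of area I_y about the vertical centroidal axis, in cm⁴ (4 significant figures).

Treat the section as a set of non-overlapping primitives; coordinates are from the bounding-box lower-left.
Plate: 17.5 × 6.5, A = 113.75 cm², x = 8.75 cm, Ī = 2902.99 cm⁴.
Hole 1 (subtracted): ⌀1, A = 0.785398 cm², x = 3.5 cm, Ī = 0.0490874 cm⁴.
Hole 2 (subtracted): ⌀1, A = 0.785398 cm², x = 7 cm, Ī = 0.0490874 cm⁴.
Hole 3 (subtracted): ⌀1, A = 0.785398 cm², x = 10.5 cm, Ī = 0.0490874 cm⁴.
Hole 4 (subtracted): ⌀1, A = 0.785398 cm², x = 14 cm, Ī = 0.0490874 cm⁴.
By symmetry the centroid is at mid-width, x̄ = 8.75 cm.
Transfer each piece to the vertical centroidal axis using Ī + A·d² with d = x − 8.75:
  plate: d = 0 cm → contributes +2902.99 cm⁴
  hole 1: d = -5.25 cm → contributes −21.6966 cm⁴
  hole 2: d = -1.75 cm → contributes −2.45437 cm⁴
  hole 3: d = 1.75 cm → contributes −2.45437 cm⁴
  hole 4: d = 5.25 cm → contributes −21.6966 cm⁴
Total I = 2854.69 cm⁴.

I_y ≈ 2855 cm⁴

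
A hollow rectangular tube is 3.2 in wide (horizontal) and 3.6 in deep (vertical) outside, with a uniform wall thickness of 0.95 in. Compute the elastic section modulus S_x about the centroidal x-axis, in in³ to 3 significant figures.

S_x ≈ 6.62 in³

Treat the section as a set of non-overlapping primitives; coordinates are from the bounding-box lower-left.
Outer rectangle: 3.2 × 3.6, A = 11.52 in², y = 1.8 in, Ī = 12.442 in⁴.
Inner void (subtracted): 1.3 × 1.7, A = 2.21 in², y = 1.8 in, Ī = 0.53224 in⁴.
By symmetry the centroid is at mid-height, ȳ = 1.8 in.
All pieces are centred on the centroidal x-axis, so I = ΣĪ (holes subtracted) = 11.909 in⁴.
Extreme fibre distance c = 1.8 in; S = I/c = 6.6163 in³.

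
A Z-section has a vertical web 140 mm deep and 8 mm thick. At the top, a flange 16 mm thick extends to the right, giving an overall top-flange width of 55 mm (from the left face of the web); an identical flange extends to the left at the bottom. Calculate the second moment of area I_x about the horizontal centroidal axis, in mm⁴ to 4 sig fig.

I_x ≈ 7.643 × 10⁶ mm⁴

Decompose the section into non-overlapping parts with the origin at the bottom-left of its bounding rectangle.
Web: 8 × 140, A = 1 120 mm², y = 70 mm, Ī = 1 829 333 mm⁴.
Top flange (beyond web): 47 × 16, A = 752 mm², y = 132 mm, Ī = 16042.7 mm⁴.
Bottom flange (beyond web): 47 × 16, A = 752 mm², y = 8 mm, Ī = 16042.7 mm⁴.
Centroid: ȳ = ΣA·y / ΣA = 70 mm.
Transfer each piece to the horizontal centroidal axis using Ī + A·d² with d = y − 70:
  web: d = 0 mm → contributes +1 829 333 mm⁴
  top flange (beyond web): d = 62 mm → contributes +2 906 731 mm⁴
  bottom flange (beyond web): d = -62 mm → contributes +2 906 731 mm⁴
Total I = 7 642 795 mm⁴.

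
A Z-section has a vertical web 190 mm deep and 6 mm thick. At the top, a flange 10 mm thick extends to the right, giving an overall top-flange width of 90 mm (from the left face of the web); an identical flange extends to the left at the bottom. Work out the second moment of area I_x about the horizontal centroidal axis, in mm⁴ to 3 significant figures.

I_x ≈ 1.71 × 10⁷ mm⁴

Split into non-overlapping primitives; take the origin at the lower-left of the bounding box.
Web: 6 × 190, A = 1 140 mm², y = 95 mm, Ī = 3 429 500 mm⁴.
Top flange (beyond web): 84 × 10, A = 840 mm², y = 185 mm, Ī = 7 000 mm⁴.
Bottom flange (beyond web): 84 × 10, A = 840 mm², y = 5 mm, Ī = 7 000 mm⁴.
Centroid: ȳ = ΣA·y / ΣA = 95 mm.
Transfer each piece to the horizontal centroidal axis using Ī + A·d² with d = y − 95:
  web: d = 0 mm → contributes +3 429 500 mm⁴
  top flange (beyond web): d = 90 mm → contributes +6 811 000 mm⁴
  bottom flange (beyond web): d = -90 mm → contributes +6 811 000 mm⁴
Total I = 17 051 500 mm⁴.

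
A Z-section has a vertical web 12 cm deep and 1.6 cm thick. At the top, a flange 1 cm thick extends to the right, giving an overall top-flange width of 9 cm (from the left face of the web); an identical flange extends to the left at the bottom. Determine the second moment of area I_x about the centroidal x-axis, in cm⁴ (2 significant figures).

Decompose the section into non-overlapping parts with the origin at the bottom-left of its bounding rectangle.
Web: 1.6 × 12, A = 19.2 cm², y = 6 cm, Ī = 230.4 cm⁴.
Top flange (beyond web): 7.4 × 1, A = 7.4 cm², y = 11.5 cm, Ī = 0.6167 cm⁴.
Bottom flange (beyond web): 7.4 × 1, A = 7.4 cm², y = 0.5 cm, Ī = 0.6167 cm⁴.
Centroid: ȳ = ΣA·y / ΣA = 6 cm.
Transfer each piece to the centroidal x-axis using Ī + A·d² with d = y − 6:
  web: d = 0 cm → contributes +230.4 cm⁴
  top flange (beyond web): d = 5.5 cm → contributes +224.5 cm⁴
  bottom flange (beyond web): d = -5.5 cm → contributes +224.5 cm⁴
Total I = 679.3 cm⁴.

I_x ≈ 680 cm⁴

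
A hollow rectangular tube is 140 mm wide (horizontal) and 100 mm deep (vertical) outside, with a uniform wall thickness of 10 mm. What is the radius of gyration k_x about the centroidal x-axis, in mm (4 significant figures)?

Break the section into simple shapes (no overlaps), measuring from the bottom-left corner of the bounding box.
Outer rectangle: 140 × 100, A = 14 000 mm², y = 50 mm, Ī = 11 666 667 mm⁴.
Inner void (subtracted): 120 × 80, A = 9 600 mm², y = 50 mm, Ī = 5 120 000 mm⁴.
By symmetry the centroid is at mid-height, ȳ = 50 mm.
All pieces are centred on the centroidal x-axis, so I = ΣĪ (holes subtracted) = 6 546 667 mm⁴.
Radius of gyration: k = √(I/A) = √(6 546 667 / 4 400) = 38.573 mm.

k_x ≈ 38.57 mm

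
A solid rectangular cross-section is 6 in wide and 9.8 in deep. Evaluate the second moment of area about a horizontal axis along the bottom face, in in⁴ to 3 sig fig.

I_base ≈ 1880 in⁴

The section: 6 × 9.8, A = 58.8 in², y = 4.9 in, Ī = 470.6 in⁴.
Transfer it to a horizontal axis along the bottom face using Ī + A·d² with d = y − 0:
  the section: d = 4.9 in → contributes +1882.4 in⁴
Total I = 1882.4 in⁴.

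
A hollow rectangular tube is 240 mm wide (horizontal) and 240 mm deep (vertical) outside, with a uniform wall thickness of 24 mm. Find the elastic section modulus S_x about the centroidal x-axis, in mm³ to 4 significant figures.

S_x ≈ 1.360 × 10⁶ mm³

Split into non-overlapping primitives; take the origin at the lower-left of the bounding box.
Outer rectangle: 240 × 240, A = 57 600 mm², y = 120 mm, Ī = 276 480 000 mm⁴.
Inner void (subtracted): 192 × 192, A = 36 864 mm², y = 120 mm, Ī = 113 246 208 mm⁴.
By symmetry the centroid is at mid-height, ȳ = 120 mm.
All pieces are centred on the centroidal x-axis, so I = ΣĪ (holes subtracted) = 163 233 792 mm⁴.
Extreme fibre distance c = 120 mm; S = I/c = 1 360 282 mm³.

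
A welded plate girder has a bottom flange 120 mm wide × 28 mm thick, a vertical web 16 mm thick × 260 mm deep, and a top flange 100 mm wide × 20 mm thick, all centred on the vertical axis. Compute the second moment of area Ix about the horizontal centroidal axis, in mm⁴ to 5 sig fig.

Split into non-overlapping primitives; take the origin at the lower-left of the bounding box.
Bottom plate: 120 × 28, A = 3 360 mm², y = 14 mm, Ī = 219 520 mm⁴.
Web plate: 16 × 260, A = 4 160 mm², y = 158 mm, Ī = 23 434 667 mm⁴.
Top plate: 100 × 20, A = 2 000 mm², y = 298 mm, Ī = 66666.67 mm⁴.
Centroid: ȳ = ΣA·y / ΣA = 136.5882 mm.
Transfer each piece to the horizontal centroidal axis using Ī + A·d² with d = y − 136.5882:
  bottom plate: d = -122.5882 mm → contributes +50 713 181 mm⁴
  web plate: d = 21.41176 mm → contributes +25 341 876 mm⁴
  top plate: d = 161.4118 mm → contributes +52 174 182 mm⁴
Total I = 128 229 239 mm⁴.

Ix ≈ 1.2823 × 10⁸ mm⁴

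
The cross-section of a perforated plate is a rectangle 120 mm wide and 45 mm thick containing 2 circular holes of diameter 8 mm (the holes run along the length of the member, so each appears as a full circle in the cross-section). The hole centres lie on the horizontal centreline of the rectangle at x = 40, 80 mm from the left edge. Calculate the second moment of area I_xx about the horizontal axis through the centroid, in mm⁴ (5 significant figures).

Treat the section as a set of non-overlapping primitives; coordinates are from the bounding-box lower-left.
Plate: 120 × 45, A = 5 400 mm², y = 22.5 mm, Ī = 911 250 mm⁴.
Hole 1 (subtracted): ⌀8, A = 50.26548 mm², y = 22.5 mm, Ī = 201.0619 mm⁴.
Hole 2 (subtracted): ⌀8, A = 50.26548 mm², y = 22.5 mm, Ī = 201.0619 mm⁴.
By symmetry the centroid is at mid-height, ȳ = 22.5 mm.
All pieces are centred on the horizontal axis through the centroid, so I = ΣĪ (holes subtracted) = 910847.9 mm⁴.

I_xx ≈ 9.1085 × 10⁵ mm⁴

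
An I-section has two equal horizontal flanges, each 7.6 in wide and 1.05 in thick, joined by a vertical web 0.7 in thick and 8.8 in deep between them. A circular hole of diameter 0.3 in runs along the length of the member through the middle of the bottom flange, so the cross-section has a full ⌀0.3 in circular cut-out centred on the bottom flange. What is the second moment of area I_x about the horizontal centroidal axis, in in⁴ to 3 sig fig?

Treat the section as a set of non-overlapping primitives; coordinates are from the bounding-box lower-left.
Bottom flange: 7.6 × 1.05, A = 7.98 in², y = 0.525 in, Ī = 0.73316 in⁴.
Web: 0.7 × 8.8, A = 6.16 in², y = 5.45 in, Ī = 39.753 in⁴.
Top flange: 7.6 × 1.05, A = 7.98 in², y = 10.375 in, Ī = 0.73316 in⁴.
Hole (subtracted): ⌀0.3, A = 0.070686 in², y = 0.525 in, Ī = 0.00039761 in⁴.
Centroid: ȳ = ΣA·y / ΣA = 5.4658 in.
Transfer each piece to the horizontal centroidal axis using Ī + A·d² with d = y − 5.4658:
  bottom flange: d = -4.9408 in → contributes +195.54 in⁴
  web: d = -0.015789 in → contributes +39.754 in⁴
  top flange: d = 4.9092 in → contributes +193.05 in⁴
  hole: d = -4.9408 in → contributes −1.7259 in⁴
Total I = 426.62 in⁴.

I_x ≈ 427 in⁴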